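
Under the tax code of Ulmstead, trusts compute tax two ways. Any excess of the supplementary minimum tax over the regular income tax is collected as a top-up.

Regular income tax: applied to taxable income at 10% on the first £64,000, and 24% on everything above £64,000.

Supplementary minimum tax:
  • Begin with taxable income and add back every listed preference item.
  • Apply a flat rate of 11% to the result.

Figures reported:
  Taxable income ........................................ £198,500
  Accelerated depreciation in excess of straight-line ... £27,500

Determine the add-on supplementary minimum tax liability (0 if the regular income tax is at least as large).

£0

Regular income tax:
  £64,000 × 10% = £6,400
  £134,500 × 24% = £32,280
  → £38,680

Supplementary minimum tax:
  Adjusted income: £198,500 + £27,500 = £226,000
  £226,000 × 11% = £24,860

£24,860 ≤ £38,680, so no add-on is due.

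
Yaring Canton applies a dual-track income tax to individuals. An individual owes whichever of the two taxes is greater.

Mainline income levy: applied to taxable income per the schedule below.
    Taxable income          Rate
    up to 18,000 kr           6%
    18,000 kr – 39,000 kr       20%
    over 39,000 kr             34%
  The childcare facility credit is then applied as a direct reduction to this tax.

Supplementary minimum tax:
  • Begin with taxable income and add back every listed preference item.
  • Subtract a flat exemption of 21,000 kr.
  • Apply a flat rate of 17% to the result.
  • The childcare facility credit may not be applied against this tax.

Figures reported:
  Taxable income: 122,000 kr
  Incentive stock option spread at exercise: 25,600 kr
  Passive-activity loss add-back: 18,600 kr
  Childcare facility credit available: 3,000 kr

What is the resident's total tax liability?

30,500 kr

Supplementary minimum tax:
  Adjusted income: 122,000 kr + 25,600 kr + 18,600 kr = 166,200 kr
  Less exemption 21,000 kr → base 145,200 kr
  145,200 kr × 17% = 24,684 kr

Mainline income levy:
  18,000 kr × 6% = 1,080 kr
  21,000 kr × 20% = 4,200 kr
  83,000 kr × 34% = 28,220 kr
  → 33,500 kr
  Less childcare facility credit 3,000 kr → 30,500 kr

30,500 kr > 24,684 kr, so the mainline income levy governs.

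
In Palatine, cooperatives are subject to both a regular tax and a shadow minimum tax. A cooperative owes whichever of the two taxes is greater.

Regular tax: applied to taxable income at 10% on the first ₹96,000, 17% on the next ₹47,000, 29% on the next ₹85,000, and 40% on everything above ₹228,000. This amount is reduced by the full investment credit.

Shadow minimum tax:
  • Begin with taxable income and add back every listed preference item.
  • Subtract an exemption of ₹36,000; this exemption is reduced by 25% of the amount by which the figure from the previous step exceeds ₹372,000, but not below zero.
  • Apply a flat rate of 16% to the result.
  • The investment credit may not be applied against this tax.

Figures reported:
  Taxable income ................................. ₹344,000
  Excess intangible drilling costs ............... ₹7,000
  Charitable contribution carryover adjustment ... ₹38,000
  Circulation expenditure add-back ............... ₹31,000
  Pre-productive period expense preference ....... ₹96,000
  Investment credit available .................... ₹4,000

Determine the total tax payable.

₹84,640

Regular tax:
  ₹96,000 × 10% = ₹9,600
  ₹47,000 × 17% = ₹7,990
  ₹85,000 × 29% = ₹24,650
  ₹116,000 × 40% = ₹46,400
  → ₹88,640
  Less investment credit ₹4,000 → ₹84,640

Shadow minimum tax:
  Adjusted income: ₹344,000 + ₹7,000 + ₹38,000 + ₹31,000 + ₹96,000 = ₹516,000
  Exemption: 25% × (₹516,000 − ₹372,000) = ₹36,000 ≥ ₹36,000, so the exemption is fully phased out
  Base: ₹516,000 − ₹0 = ₹516,000
  ₹516,000 × 16% = ₹82,560

₹84,640 > ₹82,560, so the regular tax governs.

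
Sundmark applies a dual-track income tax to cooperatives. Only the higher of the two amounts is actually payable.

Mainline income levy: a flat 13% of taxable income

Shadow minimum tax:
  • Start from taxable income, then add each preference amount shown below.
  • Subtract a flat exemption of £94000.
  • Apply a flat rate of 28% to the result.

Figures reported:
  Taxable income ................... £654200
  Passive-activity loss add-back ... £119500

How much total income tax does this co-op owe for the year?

Shadow minimum tax:
  Adjusted income: £654200 + £119500 = £773700
  Less exemption £94000 → base £679700
  £679700 × 28% = £190316

Mainline income levy:
  £654200 × 13% = £85046

£190316 > £85046, so the shadow minimum tax is the binding amount.

£190316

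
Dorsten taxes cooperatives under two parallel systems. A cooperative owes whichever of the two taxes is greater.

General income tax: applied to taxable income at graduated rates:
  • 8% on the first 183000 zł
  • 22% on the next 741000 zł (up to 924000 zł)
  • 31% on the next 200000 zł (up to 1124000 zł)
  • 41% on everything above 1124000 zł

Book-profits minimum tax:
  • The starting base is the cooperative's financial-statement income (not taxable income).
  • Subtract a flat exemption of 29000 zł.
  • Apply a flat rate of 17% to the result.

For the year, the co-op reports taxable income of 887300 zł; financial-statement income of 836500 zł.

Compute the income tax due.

Book-profits minimum tax:
  Base (financial-statement income): 836500 zł
  Less exemption 29000 zł → base 807500 zł
  807500 zł × 17% = 137275 zł

General income tax:
  183000 zł × 8% = 14640 zł
  704300 zł × 22% = 154946 zł
  → 169586 zł

169586 zł > 137275 zł, so the general income tax governs.

169586 zł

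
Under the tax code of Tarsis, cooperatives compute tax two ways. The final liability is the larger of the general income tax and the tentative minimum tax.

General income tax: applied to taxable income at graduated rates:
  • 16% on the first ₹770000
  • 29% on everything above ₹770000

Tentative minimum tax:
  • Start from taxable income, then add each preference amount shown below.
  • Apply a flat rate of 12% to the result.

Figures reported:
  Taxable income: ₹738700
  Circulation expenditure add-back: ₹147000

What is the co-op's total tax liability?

General income tax:
  ₹738700 × 16% = ₹118192

Tentative minimum tax:
  Adjusted income: ₹738700 + ₹147000 = ₹885700
  ₹885700 × 12% = ₹106284

₹118192 > ₹106284, so the general income tax governs.

₹118192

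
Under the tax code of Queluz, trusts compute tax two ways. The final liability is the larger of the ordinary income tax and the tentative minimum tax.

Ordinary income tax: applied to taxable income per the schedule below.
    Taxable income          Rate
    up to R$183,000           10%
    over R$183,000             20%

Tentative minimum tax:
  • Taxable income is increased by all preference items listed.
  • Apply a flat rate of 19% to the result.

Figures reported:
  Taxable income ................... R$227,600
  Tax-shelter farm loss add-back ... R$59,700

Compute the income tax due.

R$54,587

Tentative minimum tax:
  Adjusted income: R$227,600 + R$59,700 = R$287,300
  R$287,300 × 19% = R$54,587

Ordinary income tax:
  R$183,000 × 10% = R$18,300
  R$44,600 × 20% = R$8,920
  → R$27,220

R$54,587 > R$27,220, so the tentative minimum tax is the binding amount.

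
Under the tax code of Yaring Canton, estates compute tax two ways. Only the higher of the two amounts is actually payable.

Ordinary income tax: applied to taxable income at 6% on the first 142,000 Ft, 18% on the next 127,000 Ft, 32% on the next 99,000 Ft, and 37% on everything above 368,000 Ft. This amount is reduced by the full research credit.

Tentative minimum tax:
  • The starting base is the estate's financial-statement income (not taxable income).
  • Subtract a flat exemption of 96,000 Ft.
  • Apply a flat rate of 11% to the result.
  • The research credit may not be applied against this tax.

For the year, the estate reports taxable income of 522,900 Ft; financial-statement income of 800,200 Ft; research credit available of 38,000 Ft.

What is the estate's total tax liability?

Ordinary income tax:
  142,000 Ft × 6% = 8,520 Ft
  127,000 Ft × 18% = 22,860 Ft
  99,000 Ft × 32% = 31,680 Ft
  154,900 Ft × 37% = 57,313 Ft
  → 120,373 Ft
  Less research credit 38,000 Ft → 82,373 Ft

Tentative minimum tax:
  Base (financial-statement income): 800,200 Ft
  Less exemption 96,000 Ft → base 704,200 Ft
  704,200 Ft × 11% = 77,462 Ft

82,373 Ft > 77,462 Ft, so the ordinary income tax governs.

82,373 Ft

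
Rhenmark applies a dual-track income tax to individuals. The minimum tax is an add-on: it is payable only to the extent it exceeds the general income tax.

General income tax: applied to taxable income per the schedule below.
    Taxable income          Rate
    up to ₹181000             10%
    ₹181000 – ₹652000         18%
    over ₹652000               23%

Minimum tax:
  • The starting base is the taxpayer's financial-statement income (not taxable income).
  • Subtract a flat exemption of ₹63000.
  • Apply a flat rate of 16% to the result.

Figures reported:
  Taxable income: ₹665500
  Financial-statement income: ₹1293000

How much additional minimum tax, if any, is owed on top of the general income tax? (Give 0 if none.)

Minimum tax:
  Base (financial-statement income): ₹1293000
  Less exemption ₹63000 → base ₹1230000
  ₹1230000 × 16% = ₹196800

General income tax:
  ₹181000 × 10% = ₹18100
  ₹471000 × 18% = ₹84780
  ₹13500 × 23% = ₹3105
  → ₹105985

Excess of minimum tax over general income tax: ₹196800 − ₹105985 = ₹90815.

₹90815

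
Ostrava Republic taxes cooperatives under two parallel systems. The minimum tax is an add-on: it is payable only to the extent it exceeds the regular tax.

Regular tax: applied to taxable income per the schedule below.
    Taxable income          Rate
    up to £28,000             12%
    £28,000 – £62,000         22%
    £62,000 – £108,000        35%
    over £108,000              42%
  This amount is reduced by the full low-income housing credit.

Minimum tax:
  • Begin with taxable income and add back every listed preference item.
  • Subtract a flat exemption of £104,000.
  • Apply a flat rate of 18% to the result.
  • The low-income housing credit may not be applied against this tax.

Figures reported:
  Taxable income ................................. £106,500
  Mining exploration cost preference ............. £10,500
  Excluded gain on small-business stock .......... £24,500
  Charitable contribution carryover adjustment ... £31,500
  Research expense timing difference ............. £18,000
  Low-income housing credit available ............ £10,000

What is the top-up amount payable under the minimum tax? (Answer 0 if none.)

£0

Minimum tax:
  Adjusted income: £106,500 + £10,500 + £24,500 + £31,500 + £18,000 = £191,000
  Less exemption £104,000 → base £87,000
  £87,000 × 18% = £15,660

Regular tax:
  £28,000 × 12% = £3,360
  £34,000 × 22% = £7,480
  £44,500 × 35% = £15,575
  → £26,415
  Less low-income housing credit £10,000 → £16,415

£15,660 ≤ £16,415, so no add-on is due.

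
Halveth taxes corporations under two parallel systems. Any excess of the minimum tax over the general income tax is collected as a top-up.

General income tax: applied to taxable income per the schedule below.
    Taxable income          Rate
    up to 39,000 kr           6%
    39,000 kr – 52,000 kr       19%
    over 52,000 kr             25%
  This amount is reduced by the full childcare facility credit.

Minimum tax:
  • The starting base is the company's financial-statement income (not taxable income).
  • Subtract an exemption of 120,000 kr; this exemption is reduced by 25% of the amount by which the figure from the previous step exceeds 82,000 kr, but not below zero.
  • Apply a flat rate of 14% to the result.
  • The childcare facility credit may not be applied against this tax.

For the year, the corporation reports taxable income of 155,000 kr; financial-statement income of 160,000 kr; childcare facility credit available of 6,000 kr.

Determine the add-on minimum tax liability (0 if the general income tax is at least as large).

0 kr

Minimum tax:
  Base (financial-statement income): 160,000 kr
  Exemption: 120,000 kr − 25% × (160,000 kr − 82,000 kr) = 120,000 kr − 19,500 kr = 100,500 kr
  Base: 160,000 kr − 100,500 kr = 59,500 kr
  59,500 kr × 14% = 8,330 kr

General income tax:
  39,000 kr × 6% = 2,340 kr
  13,000 kr × 19% = 2,470 kr
  103,000 kr × 25% = 25,750 kr
  → 30,560 kr
  Less childcare facility credit 6,000 kr → 24,560 kr

8,330 kr ≤ 24,560 kr, so no add-on is due.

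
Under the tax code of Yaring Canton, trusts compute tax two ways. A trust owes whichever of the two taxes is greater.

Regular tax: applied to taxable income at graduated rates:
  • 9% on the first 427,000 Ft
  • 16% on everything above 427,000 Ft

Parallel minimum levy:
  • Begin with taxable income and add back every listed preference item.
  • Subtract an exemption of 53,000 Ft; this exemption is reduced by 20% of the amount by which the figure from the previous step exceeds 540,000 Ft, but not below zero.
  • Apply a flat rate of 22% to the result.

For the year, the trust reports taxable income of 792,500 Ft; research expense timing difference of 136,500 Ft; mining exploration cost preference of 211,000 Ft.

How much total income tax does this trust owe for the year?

250,800 Ft

Regular tax:
  427,000 Ft × 9% = 38,430 Ft
  365,500 Ft × 16% = 58,480 Ft
  → 96,910 Ft

Parallel minimum levy:
  Adjusted income: 792,500 Ft + 136,500 Ft + 211,000 Ft = 1,140,000 Ft
  Exemption: 20% × (1,140,000 Ft − 540,000 Ft) = 120,000 Ft ≥ 53,000 Ft, so the exemption is fully phased out
  Base: 1,140,000 Ft − 0 Ft = 1,140,000 Ft
  1,140,000 Ft × 22% = 250,800 Ft

250,800 Ft > 96,910 Ft, so the parallel minimum levy is the binding amount.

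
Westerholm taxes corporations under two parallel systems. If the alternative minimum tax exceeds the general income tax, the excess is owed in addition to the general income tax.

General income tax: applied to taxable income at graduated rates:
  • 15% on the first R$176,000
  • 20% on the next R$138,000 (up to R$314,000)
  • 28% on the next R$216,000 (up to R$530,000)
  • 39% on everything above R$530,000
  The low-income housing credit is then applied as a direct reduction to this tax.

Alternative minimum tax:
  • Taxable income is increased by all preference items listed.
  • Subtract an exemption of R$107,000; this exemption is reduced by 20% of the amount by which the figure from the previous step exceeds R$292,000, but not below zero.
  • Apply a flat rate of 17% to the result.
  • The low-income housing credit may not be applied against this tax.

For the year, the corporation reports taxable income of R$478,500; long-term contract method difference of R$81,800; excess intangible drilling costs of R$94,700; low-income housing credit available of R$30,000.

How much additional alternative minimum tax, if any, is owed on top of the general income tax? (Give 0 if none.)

General income tax:
  R$176,000 × 15% = R$26,400
  R$138,000 × 20% = R$27,600
  R$164,500 × 28% = R$46,060
  → R$100,060
  Less low-income housing credit R$30,000 → R$70,060

Alternative minimum tax:
  Adjusted income: R$478,500 + R$81,800 + R$94,700 = R$655,000
  Exemption: R$107,000 − 20% × (R$655,000 − R$292,000) = R$107,000 − R$72,600 = R$34,400
  Base: R$655,000 − R$34,400 = R$620,600
  R$620,600 × 17% = R$105,502

Excess of alternative minimum tax over general income tax: R$105,502 − R$70,060 = R$35,442.

R$35,442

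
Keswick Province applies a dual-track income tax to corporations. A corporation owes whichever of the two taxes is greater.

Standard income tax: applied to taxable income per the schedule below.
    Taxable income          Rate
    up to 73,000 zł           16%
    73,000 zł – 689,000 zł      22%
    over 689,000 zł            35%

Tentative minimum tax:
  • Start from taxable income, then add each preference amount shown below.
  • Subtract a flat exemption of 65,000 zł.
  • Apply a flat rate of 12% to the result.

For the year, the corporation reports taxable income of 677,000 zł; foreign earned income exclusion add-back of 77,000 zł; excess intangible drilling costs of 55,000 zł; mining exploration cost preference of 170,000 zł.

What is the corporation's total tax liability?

144,560 zł

Standard income tax:
  73,000 zł × 16% = 11,680 zł
  604,000 zł × 22% = 132,880 zł
  → 144,560 zł

Tentative minimum tax:
  Adjusted income: 677,000 zł + 77,000 zł + 55,000 zł + 170,000 zł = 979,000 zł
  Less exemption 65,000 zł → base 914,000 zł
  914,000 zł × 12% = 109,680 zł

144,560 zł > 109,680 zł, so the standard income tax governs.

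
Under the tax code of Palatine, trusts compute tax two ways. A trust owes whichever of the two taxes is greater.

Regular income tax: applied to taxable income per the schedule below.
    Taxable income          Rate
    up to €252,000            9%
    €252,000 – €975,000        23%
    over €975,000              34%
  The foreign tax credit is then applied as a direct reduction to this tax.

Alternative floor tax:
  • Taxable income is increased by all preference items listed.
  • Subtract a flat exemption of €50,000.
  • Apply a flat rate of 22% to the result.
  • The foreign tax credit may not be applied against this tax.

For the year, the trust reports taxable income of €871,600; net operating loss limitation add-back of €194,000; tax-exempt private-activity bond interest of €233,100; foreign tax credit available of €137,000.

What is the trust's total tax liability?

Regular income tax:
  €252,000 × 9% = €22,680
  €619,600 × 23% = €142,508
  → €165,188
  Less foreign tax credit €137,000 → €28,188

Alternative floor tax:
  Adjusted income: €871,600 + €194,000 + €233,100 = €1,298,700
  Less exemption €50,000 → base €1,248,700
  €1,248,700 × 22% = €274,714

€274,714 > €28,188, so the alternative floor tax is the binding amount.

€274,714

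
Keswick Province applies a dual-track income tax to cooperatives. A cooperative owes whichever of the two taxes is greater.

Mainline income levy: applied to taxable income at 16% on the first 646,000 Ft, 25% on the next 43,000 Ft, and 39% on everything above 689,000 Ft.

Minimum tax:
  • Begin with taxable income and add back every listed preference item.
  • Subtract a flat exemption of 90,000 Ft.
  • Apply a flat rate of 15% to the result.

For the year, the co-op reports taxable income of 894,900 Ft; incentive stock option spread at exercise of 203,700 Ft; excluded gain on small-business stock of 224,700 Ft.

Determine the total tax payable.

194,411 Ft

Minimum tax:
  Adjusted income: 894,900 Ft + 203,700 Ft + 224,700 Ft = 1,323,300 Ft
  Less exemption 90,000 Ft → base 1,233,300 Ft
  1,233,300 Ft × 15% = 184,995 Ft

Mainline income levy:
  646,000 Ft × 16% = 103,360 Ft
  43,000 Ft × 25% = 10,750 Ft
  205,900 Ft × 39% = 80,301 Ft
  → 194,411 Ft

194,411 Ft > 184,995 Ft, so the mainline income levy governs.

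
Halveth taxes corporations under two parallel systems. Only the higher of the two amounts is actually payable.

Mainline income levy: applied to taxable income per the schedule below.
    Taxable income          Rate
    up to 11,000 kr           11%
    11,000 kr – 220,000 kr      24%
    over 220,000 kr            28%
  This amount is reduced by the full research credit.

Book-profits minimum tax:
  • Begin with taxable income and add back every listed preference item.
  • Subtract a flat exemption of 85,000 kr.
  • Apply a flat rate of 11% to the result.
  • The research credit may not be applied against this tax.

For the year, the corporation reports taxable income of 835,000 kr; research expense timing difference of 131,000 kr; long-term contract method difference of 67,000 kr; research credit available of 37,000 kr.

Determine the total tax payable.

Mainline income levy:
  11,000 kr × 11% = 1,210 kr
  209,000 kr × 24% = 50,160 kr
  615,000 kr × 28% = 172,200 kr
  → 223,570 kr
  Less research credit 37,000 kr → 186,570 kr

Book-profits minimum tax:
  Adjusted income: 835,000 kr + 131,000 kr + 67,000 kr = 1,033,000 kr
  Less exemption 85,000 kr → base 948,000 kr
  948,000 kr × 11% = 104,280 kr

186,570 kr > 104,280 kr, so the mainline income levy governs.

186,570 kr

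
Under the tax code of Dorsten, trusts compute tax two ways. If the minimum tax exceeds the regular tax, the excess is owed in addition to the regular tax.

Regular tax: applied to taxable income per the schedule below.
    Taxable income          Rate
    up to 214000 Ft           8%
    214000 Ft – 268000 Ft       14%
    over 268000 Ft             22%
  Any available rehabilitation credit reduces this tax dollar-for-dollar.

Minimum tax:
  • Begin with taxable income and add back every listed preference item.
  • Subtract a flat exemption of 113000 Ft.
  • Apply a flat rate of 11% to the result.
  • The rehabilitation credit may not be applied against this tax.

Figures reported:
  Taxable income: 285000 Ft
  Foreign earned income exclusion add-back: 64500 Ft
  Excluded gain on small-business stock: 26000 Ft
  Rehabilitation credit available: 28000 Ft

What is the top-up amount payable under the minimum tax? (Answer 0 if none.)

28455 Ft

Minimum tax:
  Adjusted income: 285000 Ft + 64500 Ft + 26000 Ft = 375500 Ft
  Less exemption 113000 Ft → base 262500 Ft
  262500 Ft × 11% = 28875 Ft

Regular tax:
  214000 Ft × 8% = 17120 Ft
  54000 Ft × 14% = 7560 Ft
  17000 Ft × 22% = 3740 Ft
  → 28420 Ft
  Less rehabilitation credit 28000 Ft → 420 Ft

Excess of minimum tax over regular tax: 28875 Ft − 420 Ft = 28455 Ft.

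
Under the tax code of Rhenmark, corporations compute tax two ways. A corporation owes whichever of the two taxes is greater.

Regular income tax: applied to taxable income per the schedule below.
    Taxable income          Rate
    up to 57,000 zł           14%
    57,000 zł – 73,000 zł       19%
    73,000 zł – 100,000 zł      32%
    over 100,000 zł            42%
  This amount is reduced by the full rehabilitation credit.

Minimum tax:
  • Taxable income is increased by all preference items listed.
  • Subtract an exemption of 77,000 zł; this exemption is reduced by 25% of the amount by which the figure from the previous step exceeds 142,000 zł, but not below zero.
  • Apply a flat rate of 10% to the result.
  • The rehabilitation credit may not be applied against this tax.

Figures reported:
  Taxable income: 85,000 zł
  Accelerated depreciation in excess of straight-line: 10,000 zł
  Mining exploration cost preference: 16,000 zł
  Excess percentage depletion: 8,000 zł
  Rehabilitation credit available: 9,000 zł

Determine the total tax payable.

Regular income tax:
  57,000 zł × 14% = 7,980 zł
  16,000 zł × 19% = 3,040 zł
  12,000 zł × 32% = 3,840 zł
  → 14,860 zł
  Less rehabilitation credit 9,000 zł → 5,860 zł

Minimum tax:
  Adjusted income: 85,000 zł + 10,000 zł + 16,000 zł + 8,000 zł = 119,000 zł
  Exemption: 119,000 zł ≤ 142,000 zł, so full 77,000 zł applies
  Base: 119,000 zł − 77,000 zł = 42,000 zł
  42,000 zł × 10% = 4,200 zł

5,860 zł > 4,200 zł, so the regular income tax governs.

5,860 zł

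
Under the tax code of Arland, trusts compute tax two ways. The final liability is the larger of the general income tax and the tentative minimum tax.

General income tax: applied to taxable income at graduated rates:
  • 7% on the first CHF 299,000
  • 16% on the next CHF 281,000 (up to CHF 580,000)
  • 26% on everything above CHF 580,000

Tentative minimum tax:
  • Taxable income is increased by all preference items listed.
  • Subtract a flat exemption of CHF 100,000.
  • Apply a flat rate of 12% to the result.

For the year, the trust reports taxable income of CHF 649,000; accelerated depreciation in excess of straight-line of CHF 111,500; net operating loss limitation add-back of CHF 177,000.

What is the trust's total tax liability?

CHF 100,500

General income tax:
  CHF 299,000 × 7% = CHF 20,930
  CHF 281,000 × 16% = CHF 44,960
  CHF 69,000 × 26% = CHF 17,940
  → CHF 83,830

Tentative minimum tax:
  Adjusted income: CHF 649,000 + CHF 111,500 + CHF 177,000 = CHF 937,500
  Less exemption CHF 100,000 → base CHF 837,500
  CHF 837,500 × 12% = CHF 100,500

CHF 100,500 > CHF 83,830, so the tentative minimum tax is the binding amount.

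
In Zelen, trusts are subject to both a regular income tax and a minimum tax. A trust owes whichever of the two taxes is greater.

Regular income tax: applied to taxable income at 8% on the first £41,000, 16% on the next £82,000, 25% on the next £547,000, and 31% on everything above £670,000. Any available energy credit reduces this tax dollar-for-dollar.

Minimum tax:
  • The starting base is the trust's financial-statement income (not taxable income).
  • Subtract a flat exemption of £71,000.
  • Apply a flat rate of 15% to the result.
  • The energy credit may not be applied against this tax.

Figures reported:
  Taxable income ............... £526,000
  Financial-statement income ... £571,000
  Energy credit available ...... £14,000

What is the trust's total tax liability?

£103,150

Regular income tax:
  £41,000 × 8% = £3,280
  £82,000 × 16% = £13,120
  £403,000 × 25% = £100,750
  → £117,150
  Less energy credit £14,000 → £103,150

Minimum tax:
  Base (financial-statement income): £571,000
  Less exemption £71,000 → base £500,000
  £500,000 × 15% = £75,000

£103,150 > £75,000, so the regular income tax governs.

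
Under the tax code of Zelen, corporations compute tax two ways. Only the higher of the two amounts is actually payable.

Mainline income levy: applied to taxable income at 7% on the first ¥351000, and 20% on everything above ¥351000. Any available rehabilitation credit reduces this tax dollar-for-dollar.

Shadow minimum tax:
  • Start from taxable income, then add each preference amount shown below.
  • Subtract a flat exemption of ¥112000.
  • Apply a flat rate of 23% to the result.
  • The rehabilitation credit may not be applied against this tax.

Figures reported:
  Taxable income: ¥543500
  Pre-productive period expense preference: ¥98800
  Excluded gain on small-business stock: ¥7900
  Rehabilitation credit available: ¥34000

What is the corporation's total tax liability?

¥123786

Shadow minimum tax:
  Adjusted income: ¥543500 + ¥98800 + ¥7900 = ¥650200
  Less exemption ¥112000 → base ¥538200
  ¥538200 × 23% = ¥123786

Mainline income levy:
  ¥351000 × 7% = ¥24570
  ¥192500 × 20% = ¥38500
  → ¥63070
  Less rehabilitation credit ¥34000 → ¥29070

¥123786 > ¥29070, so the shadow minimum tax is the binding amount.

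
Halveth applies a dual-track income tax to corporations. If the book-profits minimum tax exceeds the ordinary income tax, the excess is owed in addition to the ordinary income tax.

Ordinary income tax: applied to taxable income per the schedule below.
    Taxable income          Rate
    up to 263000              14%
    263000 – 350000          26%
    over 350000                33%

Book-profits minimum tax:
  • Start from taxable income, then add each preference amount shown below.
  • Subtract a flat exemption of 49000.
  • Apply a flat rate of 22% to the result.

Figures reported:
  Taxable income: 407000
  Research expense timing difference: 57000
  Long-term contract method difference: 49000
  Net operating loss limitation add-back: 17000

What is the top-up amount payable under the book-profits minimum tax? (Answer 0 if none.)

Book-profits minimum tax:
  Adjusted income: 407000 + 57000 + 49000 + 17000 = 530000
  Less exemption 49000 → base 481000
  481000 × 22% = 105820

Ordinary income tax:
  263000 × 14% = 36820
  87000 × 26% = 22620
  57000 × 33% = 18810
  → 78250

Excess of book-profits minimum tax over ordinary income tax: 105820 − 78250 = 27570.

27570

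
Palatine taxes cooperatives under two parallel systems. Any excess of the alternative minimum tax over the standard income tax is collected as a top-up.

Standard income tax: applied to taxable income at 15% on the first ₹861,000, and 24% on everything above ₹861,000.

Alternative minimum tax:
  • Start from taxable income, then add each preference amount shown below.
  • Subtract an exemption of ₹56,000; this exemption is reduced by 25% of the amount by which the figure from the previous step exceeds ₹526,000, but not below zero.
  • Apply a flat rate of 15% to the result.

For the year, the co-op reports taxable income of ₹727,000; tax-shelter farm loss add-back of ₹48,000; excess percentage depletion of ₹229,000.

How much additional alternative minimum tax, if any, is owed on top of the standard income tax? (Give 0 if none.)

₹41,550

Alternative minimum tax:
  Adjusted income: ₹727,000 + ₹48,000 + ₹229,000 = ₹1,004,000
  Exemption: 25% × (₹1,004,000 − ₹526,000) = ₹119,500 ≥ ₹56,000, so the exemption is fully phased out
  Base: ₹1,004,000 − ₹0 = ₹1,004,000
  ₹1,004,000 × 15% = ₹150,600

Standard income tax:
  ₹727,000 × 15% = ₹109,050

Excess of alternative minimum tax over standard income tax: ₹150,600 − ₹109,050 = ₹41,550.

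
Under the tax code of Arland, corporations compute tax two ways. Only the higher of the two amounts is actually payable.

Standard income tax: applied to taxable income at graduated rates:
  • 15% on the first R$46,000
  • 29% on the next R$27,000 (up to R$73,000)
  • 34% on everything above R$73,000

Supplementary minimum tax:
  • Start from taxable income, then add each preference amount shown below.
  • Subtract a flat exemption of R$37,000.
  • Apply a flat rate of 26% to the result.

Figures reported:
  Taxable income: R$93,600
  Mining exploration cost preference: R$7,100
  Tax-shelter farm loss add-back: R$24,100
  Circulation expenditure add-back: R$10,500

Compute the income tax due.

R$25,558

Standard income tax:
  R$46,000 × 15% = R$6,900
  R$27,000 × 29% = R$7,830
  R$20,600 × 34% = R$7,004
  → R$21,734

Supplementary minimum tax:
  Adjusted income: R$93,600 + R$7,100 + R$24,100 + R$10,500 = R$135,300
  Less exemption R$37,000 → base R$98,300
  R$98,300 × 26% = R$25,558

R$25,558 > R$21,734, so the supplementary minimum tax is the binding amount.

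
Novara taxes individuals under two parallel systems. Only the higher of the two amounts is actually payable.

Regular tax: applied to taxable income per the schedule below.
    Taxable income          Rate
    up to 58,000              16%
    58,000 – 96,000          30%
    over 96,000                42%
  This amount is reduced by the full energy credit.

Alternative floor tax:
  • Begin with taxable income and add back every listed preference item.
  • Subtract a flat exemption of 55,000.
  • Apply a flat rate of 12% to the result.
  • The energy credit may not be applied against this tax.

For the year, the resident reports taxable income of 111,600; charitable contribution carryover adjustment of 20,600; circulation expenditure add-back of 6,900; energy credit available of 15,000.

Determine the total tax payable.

12,232

Alternative floor tax:
  Adjusted income: 111,600 + 20,600 + 6,900 = 139,100
  Less exemption 55,000 → base 84,100
  84,100 × 12% = 10,092

Regular tax:
  58,000 × 16% = 9,280
  38,000 × 30% = 11,400
  15,600 × 42% = 6,552
  → 27,232
  Less energy credit 15,000 → 12,232

12,232 > 10,092, so the regular tax governs.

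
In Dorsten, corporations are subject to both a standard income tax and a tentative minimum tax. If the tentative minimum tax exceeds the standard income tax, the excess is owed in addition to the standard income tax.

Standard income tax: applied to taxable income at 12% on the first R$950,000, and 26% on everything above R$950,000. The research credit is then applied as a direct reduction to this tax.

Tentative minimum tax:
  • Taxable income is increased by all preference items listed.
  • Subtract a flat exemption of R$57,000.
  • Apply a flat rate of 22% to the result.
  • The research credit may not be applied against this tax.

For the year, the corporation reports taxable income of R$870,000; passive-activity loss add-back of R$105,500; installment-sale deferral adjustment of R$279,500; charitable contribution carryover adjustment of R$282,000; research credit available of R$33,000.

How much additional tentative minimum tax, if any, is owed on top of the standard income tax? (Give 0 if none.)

R$254,200

Standard income tax:
  R$870,000 × 12% = R$104,400
  Less research credit R$33,000 → R$71,400

Tentative minimum tax:
  Adjusted income: R$870,000 + R$105,500 + R$279,500 + R$282,000 = R$1,537,000
  Less exemption R$57,000 → base R$1,480,000
  R$1,480,000 × 22% = R$325,600

Excess of tentative minimum tax over standard income tax: R$325,600 − R$71,400 = R$254,200.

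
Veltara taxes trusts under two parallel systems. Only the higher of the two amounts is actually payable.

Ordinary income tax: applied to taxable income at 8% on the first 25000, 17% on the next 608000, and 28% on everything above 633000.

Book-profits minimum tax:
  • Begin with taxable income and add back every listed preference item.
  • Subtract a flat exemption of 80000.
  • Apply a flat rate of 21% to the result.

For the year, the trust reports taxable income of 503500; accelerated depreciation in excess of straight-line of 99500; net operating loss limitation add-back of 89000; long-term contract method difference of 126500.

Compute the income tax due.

Ordinary income tax:
  25000 × 8% = 2000
  478500 × 17% = 81345
  → 83345

Book-profits minimum tax:
  Adjusted income: 503500 + 99500 + 89000 + 126500 = 818500
  Less exemption 80000 → base 738500
  738500 × 21% = 155085

155085 > 83345, so the book-profits minimum tax is the binding amount.

155085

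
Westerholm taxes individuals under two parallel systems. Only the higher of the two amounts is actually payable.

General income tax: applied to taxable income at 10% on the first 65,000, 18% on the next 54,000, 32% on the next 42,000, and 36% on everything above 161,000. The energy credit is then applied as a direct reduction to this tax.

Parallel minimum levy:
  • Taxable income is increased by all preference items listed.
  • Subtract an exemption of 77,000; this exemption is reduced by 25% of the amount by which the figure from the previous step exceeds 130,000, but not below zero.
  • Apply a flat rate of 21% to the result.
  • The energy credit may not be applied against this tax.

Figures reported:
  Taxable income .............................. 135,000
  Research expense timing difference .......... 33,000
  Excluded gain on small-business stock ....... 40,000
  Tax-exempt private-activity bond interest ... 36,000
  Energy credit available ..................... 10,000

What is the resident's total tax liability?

General income tax:
  65,000 × 10% = 6,500
  54,000 × 18% = 9,720
  16,000 × 32% = 5,120
  → 21,340
  Less energy credit 10,000 → 11,340

Parallel minimum levy:
  Adjusted income: 135,000 + 33,000 + 40,000 + 36,000 = 244,000
  Exemption: 77,000 − 25% × (244,000 − 130,000) = 77,000 − 28,500 = 48,500
  Base: 244,000 − 48,500 = 195,500
  195,500 × 21% = 41,055

41,055 > 11,340, so the parallel minimum levy is the binding amount.

41,055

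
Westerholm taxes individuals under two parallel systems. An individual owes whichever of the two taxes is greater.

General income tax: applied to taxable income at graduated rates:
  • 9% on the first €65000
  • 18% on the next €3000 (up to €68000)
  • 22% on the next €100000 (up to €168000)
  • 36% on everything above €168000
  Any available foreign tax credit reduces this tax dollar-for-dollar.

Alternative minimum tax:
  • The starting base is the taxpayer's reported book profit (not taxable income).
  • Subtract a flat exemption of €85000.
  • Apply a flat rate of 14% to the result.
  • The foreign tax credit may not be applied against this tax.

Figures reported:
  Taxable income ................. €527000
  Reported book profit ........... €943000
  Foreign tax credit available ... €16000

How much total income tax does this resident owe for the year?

General income tax:
  €65000 × 9% = €5850
  €3000 × 18% = €540
  €100000 × 22% = €22000
  €359000 × 36% = €129240
  → €157630
  Less foreign tax credit €16000 → €141630

Alternative minimum tax:
  Base (reported book profit): €943000
  Less exemption €85000 → base €858000
  €858000 × 14% = €120120

€141630 > €120120, so the general income tax governs.

€141630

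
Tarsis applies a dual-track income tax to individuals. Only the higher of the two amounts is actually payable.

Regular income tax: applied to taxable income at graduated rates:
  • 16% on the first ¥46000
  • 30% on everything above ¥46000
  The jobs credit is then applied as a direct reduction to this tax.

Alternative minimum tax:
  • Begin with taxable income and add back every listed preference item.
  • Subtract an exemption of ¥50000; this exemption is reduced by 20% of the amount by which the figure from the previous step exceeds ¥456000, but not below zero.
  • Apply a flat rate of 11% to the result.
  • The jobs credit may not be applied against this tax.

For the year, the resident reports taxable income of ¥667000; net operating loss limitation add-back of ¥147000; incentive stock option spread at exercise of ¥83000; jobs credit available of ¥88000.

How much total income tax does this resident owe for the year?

¥105660

Alternative minimum tax:
  Adjusted income: ¥667000 + ¥147000 + ¥83000 = ¥897000
  Exemption: 20% × (¥897000 − ¥456000) = ¥88200 ≥ ¥50000, so the exemption is fully phased out
  Base: ¥897000 − ¥0 = ¥897000
  ¥897000 × 11% = ¥98670

Regular income tax:
  ¥46000 × 16% = ¥7360
  ¥621000 × 30% = ¥186300
  → ¥193660
  Less jobs credit ¥88000 → ¥105660

¥105660 > ¥98670, so the regular income tax governs.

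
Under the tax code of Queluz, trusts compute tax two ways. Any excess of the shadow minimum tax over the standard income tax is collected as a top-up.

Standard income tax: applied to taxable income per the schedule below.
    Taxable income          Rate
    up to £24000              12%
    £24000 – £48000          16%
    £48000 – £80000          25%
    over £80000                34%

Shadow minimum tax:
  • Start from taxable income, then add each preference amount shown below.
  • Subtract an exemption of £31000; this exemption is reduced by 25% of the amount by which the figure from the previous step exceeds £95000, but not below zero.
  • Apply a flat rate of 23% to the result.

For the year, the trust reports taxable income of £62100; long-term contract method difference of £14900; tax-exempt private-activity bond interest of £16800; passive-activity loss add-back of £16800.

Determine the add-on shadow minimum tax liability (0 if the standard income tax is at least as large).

Standard income tax:
  £24000 × 12% = £2880
  £24000 × 16% = £3840
  £14100 × 25% = £3525
  → £10245

Shadow minimum tax:
  Adjusted income: £62100 + £14900 + £16800 + £16800 = £110600
  Exemption: £31000 − 25% × (£110600 − £95000) = £31000 − £3900 = £27100
  Base: £110600 − £27100 = £83500
  £83500 × 23% = £19205

Excess of shadow minimum tax over standard income tax: £19205 − £10245 = £8960.

£8960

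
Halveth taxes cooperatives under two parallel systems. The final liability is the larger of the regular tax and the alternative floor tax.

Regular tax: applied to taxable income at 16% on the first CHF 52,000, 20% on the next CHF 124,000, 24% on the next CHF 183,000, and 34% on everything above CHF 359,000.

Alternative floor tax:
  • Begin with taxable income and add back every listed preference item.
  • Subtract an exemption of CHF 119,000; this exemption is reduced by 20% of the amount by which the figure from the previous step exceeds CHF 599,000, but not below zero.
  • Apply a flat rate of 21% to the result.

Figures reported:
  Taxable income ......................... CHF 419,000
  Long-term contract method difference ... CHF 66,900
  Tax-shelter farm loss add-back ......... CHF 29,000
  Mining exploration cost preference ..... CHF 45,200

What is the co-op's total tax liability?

CHF 97,440

Regular tax:
  CHF 52,000 × 16% = CHF 8,320
  CHF 124,000 × 20% = CHF 24,800
  CHF 183,000 × 24% = CHF 43,920
  CHF 60,000 × 34% = CHF 20,400
  → CHF 97,440

Alternative floor tax:
  Adjusted income: CHF 419,000 + CHF 66,900 + CHF 29,000 + CHF 45,200 = CHF 560,100
  Exemption: CHF 560,100 ≤ CHF 599,000, so full CHF 119,000 applies
  Base: CHF 560,100 − CHF 119,000 = CHF 441,100
  CHF 441,100 × 21% = CHF 92,631

CHF 97,440 > CHF 92,631, so the regular tax governs.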